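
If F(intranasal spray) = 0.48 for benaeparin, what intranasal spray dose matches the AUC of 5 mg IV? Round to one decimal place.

For equal systemic exposure: F × D_ev = D_iv
D_ev = D_iv / F = 5 / 0.48 = 10.4167 mg

D_intranasal = 10.4 mg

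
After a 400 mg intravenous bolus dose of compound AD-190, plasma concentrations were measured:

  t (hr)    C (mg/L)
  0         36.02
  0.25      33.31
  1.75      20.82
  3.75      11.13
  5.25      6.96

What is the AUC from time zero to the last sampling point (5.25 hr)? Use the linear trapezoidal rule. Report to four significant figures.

Trapezoidal AUC_0→5.25:
  [0→0.25]: (36.02+33.31)/2 × 0.25 = 8.66625
  [0.25→1.75]: (33.31+20.82)/2 × 1.5 = 40.5975
  [1.75→3.75]: (20.82+11.13)/2 × 2 = 31.95
  [3.75→5.25]: (11.13+6.96)/2 × 1.5 = 13.5675
  Sum = 94.78125 mg/L·hr

AUC = 94.78 mg/L·hr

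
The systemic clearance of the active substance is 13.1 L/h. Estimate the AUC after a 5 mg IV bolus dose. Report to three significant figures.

AUC = 0.382 mg/L·h

AUC_0→∞ = Dose_iv / CL
        = 5 / 13.1 = 0.381679 mg/L·h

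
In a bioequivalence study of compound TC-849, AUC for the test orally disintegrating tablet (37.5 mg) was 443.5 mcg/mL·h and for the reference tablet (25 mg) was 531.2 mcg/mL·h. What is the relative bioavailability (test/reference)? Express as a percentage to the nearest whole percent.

F_rel = (AUC_test/D_test) / (AUC_ref/D_ref)
      = (443.5/37.5) / (531.2/25)
      = 11.8267 / 21.248 = 0.5566 = 55.66%

F_rel = 56%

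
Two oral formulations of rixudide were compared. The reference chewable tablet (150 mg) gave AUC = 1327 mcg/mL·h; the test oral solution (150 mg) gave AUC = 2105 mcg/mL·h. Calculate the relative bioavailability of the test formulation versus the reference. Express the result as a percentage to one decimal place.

F_rel = (AUC_test/D_test) / (AUC_ref/D_ref)
      = (2105/150) / (1327/150)
      = 14.0333 / 8.84667 = 1.5863 = 158.63%

F_rel = 158.6%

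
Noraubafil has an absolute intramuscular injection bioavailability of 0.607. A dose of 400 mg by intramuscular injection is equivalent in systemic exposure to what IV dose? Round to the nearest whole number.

D_iv = 243 mg

Systemic exposure from an extravascular dose = F × D_ev, so the equivalent IV dose is F × D_ev.
D_iv = F × D_ev = 0.607 × 400 = 242.8 mg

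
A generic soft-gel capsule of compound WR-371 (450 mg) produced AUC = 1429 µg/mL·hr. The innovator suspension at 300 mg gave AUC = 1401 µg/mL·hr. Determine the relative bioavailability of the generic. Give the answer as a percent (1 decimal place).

F_rel = (AUC_test/D_test) / (AUC_ref/D_ref)
      = (1429/450) / (1401/300)
      = 3.17556 / 4.67 = 0.6800 = 68.00%

F_rel = 68.0%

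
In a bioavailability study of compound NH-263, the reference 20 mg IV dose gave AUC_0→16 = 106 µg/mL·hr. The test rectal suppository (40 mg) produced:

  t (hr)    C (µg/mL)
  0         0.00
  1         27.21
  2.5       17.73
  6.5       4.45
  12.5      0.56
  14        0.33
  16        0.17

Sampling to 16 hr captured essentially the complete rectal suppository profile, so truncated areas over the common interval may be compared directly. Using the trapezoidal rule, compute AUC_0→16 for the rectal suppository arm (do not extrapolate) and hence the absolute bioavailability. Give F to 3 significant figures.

F = 0.509

Trapezoidal AUC_0→16 (rectal suppository):
  [0→1]: (0.00+27.21)/2 × 1 = 13.605
  [1→2.5]: (27.21+17.73)/2 × 1.5 = 33.705
  [2.5→6.5]: (17.73+4.45)/2 × 4 = 44.36
  [6.5→12.5]: (4.45+0.56)/2 × 6 = 15.03
  [12.5→14]: (0.56+0.33)/2 × 1.5 = 0.6675
  [14→16]: (0.33+0.17)/2 × 2 = 0.5
  Sum = 107.8675 µg/mL·hr
F = (AUC_ev/D_ev)/(AUC_iv/D_iv) = (107.8675/40)/(106/20) = 2.6966875/5.3 = 0.5088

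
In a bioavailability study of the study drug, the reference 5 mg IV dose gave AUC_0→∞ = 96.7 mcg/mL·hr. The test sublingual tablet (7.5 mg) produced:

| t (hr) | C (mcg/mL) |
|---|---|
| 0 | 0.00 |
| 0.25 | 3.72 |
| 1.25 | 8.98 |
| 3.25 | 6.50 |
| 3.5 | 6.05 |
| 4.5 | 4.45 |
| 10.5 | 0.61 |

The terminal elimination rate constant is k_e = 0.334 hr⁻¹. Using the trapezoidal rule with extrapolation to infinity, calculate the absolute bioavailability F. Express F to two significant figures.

Trapezoidal AUC_0→10.5 (sublingual tablet):
  [0→0.25]: (0.00+3.72)/2 × 0.25 = 0.465
  [0.25→1.25]: (3.72+8.98)/2 × 1 = 6.35
  [1.25→3.25]: (8.98+6.50)/2 × 2 = 15.48
  [3.25→3.5]: (6.50+6.05)/2 × 0.25 = 1.56875
  [3.5→4.5]: (6.05+4.45)/2 × 1 = 5.25
  [4.5→10.5]: (4.45+0.61)/2 × 6 = 15.18
  Sum = 44.29375 mcg/mL·hr
Tail: C_last/k_e = 0.61/0.334 = 1.826
AUC_0→∞ (sublingual tablet) = 44.29375 + 1.826 = 46.11975 mcg/mL·hr
F = (AUC_ev/D_ev)/(AUC_iv/D_iv) = (46.11975/7.5)/(96.7/5) = 6.1493/19.34 = 0.3180

F = 0.32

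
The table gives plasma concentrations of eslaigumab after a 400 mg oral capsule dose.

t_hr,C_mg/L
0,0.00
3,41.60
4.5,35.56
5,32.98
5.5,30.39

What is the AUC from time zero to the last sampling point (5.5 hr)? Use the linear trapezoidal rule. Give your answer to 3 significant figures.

Trapezoidal AUC_0→5.5:
  [0→3]: (0.00+41.60)/2 × 3 = 62.4
  [3→4.5]: (41.60+35.56)/2 × 1.5 = 57.87
  [4.5→5]: (35.56+32.98)/2 × 0.5 = 17.135
  [5→5.5]: (32.98+30.39)/2 × 0.5 = 15.8425
  Sum = 153.2475 mg/L·hr

AUC = 153 mg/L·hr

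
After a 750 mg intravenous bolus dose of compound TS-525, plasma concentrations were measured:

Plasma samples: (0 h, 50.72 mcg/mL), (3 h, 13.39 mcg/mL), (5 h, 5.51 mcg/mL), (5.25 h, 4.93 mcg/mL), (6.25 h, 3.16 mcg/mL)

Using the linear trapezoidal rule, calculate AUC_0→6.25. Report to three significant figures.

Trapezoidal AUC_0→6.25:
  [0→3]: (50.72+13.39)/2 × 3 = 96.165
  [3→5]: (13.39+5.51)/2 × 2 = 18.9
  [5→5.25]: (5.51+4.93)/2 × 0.25 = 1.305
  [5.25→6.25]: (4.93+3.16)/2 × 1 = 4.045
  Sum = 120.415 mcg/mL·h

AUC = 120 mcg/mL·h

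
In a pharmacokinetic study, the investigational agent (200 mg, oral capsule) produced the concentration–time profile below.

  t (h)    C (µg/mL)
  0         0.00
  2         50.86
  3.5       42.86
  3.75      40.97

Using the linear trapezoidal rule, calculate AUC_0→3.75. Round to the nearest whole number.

Trapezoidal AUC_0→3.75:
  [0→2]: (0.00+50.86)/2 × 2 = 50.86
  [2→3.5]: (50.86+42.86)/2 × 1.5 = 70.29
  [3.5→3.75]: (42.86+40.97)/2 × 0.25 = 10.47875
  Sum = 131.62875 µg/mL·h

AUC = 132 µg/mL·h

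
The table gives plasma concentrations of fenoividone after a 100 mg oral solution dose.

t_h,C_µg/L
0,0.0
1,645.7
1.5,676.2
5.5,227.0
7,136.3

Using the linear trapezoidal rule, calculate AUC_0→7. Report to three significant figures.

AUC = 2730 µg/L·h

Trapezoidal AUC_0→7:
  [0→1]: (0.0+645.7)/2 × 1 = 322.85
  [1→1.5]: (645.7+676.2)/2 × 0.5 = 330.475
  [1.5→5.5]: (676.2+227.0)/2 × 4 = 1806.4
  [5.5→7]: (227.0+136.3)/2 × 1.5 = 272.475
  Sum = 2732.2 µg/L·h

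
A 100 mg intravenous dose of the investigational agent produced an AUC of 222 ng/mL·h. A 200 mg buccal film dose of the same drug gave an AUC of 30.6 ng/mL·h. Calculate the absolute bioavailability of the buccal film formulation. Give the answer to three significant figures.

F = (AUC_ev / D_ev) / (AUC_iv / D_iv)
  = (30.6/200) / (222/100)
  = 0.153 / 2.22 = 0.0689

F = 0.0689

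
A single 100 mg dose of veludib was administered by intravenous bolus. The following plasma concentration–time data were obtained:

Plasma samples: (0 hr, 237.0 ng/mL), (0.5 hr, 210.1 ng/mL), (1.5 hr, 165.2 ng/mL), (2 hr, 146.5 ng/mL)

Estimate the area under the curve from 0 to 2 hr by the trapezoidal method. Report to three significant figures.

Trapezoidal AUC_0→2:
  [0→0.5]: (237.0+210.1)/2 × 0.5 = 111.775
  [0.5→1.5]: (210.1+165.2)/2 × 1 = 187.65
  [1.5→2]: (165.2+146.5)/2 × 0.5 = 77.925
  Sum = 377.35 ng/mL·hr

AUC = 377 ng/mL·hr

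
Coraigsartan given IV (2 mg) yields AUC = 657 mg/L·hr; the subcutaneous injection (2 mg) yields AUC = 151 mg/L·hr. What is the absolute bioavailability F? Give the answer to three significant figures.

F = (AUC_ev / D_ev) / (AUC_iv / D_iv)
  = (151/2) / (657/2)
  = 75.5 / 328.5 = 0.2298

F = 0.230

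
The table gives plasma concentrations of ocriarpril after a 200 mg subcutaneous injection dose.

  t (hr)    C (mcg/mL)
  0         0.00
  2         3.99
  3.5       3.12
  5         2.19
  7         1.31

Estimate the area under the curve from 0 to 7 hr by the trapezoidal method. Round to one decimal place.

AUC = 16.8 mcg/mL·hr

Trapezoidal AUC_0→7:
  [0→2]: (0.00+3.99)/2 × 2 = 3.99
  [2→3.5]: (3.99+3.12)/2 × 1.5 = 5.3325
  [3.5→5]: (3.12+2.19)/2 × 1.5 = 3.9825
  [5→7]: (2.19+1.31)/2 × 2 = 3.5
  Sum = 16.805 mcg/mL·hr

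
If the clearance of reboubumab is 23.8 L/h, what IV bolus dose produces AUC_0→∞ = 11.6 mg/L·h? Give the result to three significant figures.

Dose = 276 mg

Dose_iv = CL × AUC_0→∞
     = 23.8 × 11.6 = 276.08 mg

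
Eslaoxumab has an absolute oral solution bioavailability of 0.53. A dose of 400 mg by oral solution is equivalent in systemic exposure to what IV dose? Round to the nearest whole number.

D_iv = 212 mg

Systemic exposure from an extravascular dose = F × D_ev, so the equivalent IV dose is F × D_ev.
D_iv = F × D_ev = 0.53 × 400 = 212 mg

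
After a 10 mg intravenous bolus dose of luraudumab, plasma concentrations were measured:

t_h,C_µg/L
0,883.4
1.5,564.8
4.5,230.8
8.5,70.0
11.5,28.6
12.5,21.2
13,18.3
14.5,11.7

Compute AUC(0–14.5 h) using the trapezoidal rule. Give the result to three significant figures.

AUC = 3090 µg/L·h

Trapezoidal AUC_0→14.5:
  [0→1.5]: (883.4+564.8)/2 × 1.5 = 1086.15
  [1.5→4.5]: (564.8+230.8)/2 × 3 = 1193.4
  [4.5→8.5]: (230.8+70.0)/2 × 4 = 601.6
  [8.5→11.5]: (70.0+28.6)/2 × 3 = 147.9
  [11.5→12.5]: (28.6+21.2)/2 × 1 = 24.9
  [12.5→13]: (21.2+18.3)/2 × 0.5 = 9.875
  [13→14.5]: (18.3+11.7)/2 × 1.5 = 22.5
  Sum = 3086.325 µg/L·h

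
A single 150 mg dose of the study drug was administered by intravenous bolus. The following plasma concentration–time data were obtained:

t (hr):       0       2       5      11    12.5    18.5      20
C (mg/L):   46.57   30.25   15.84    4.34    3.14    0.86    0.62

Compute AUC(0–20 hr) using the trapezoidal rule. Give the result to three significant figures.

AUC = 225 mg/L·hr

Trapezoidal AUC_0→20:
  [0→2]: (46.57+30.25)/2 × 2 = 76.82
  [2→5]: (30.25+15.84)/2 × 3 = 69.135
  [5→11]: (15.84+4.34)/2 × 6 = 60.54
  [11→12.5]: (4.34+3.14)/2 × 1.5 = 5.61
  [12.5→18.5]: (3.14+0.86)/2 × 6 = 12.0
  [18.5→20]: (0.86+0.62)/2 × 1.5 = 1.11
  Sum = 225.215 mg/L·hr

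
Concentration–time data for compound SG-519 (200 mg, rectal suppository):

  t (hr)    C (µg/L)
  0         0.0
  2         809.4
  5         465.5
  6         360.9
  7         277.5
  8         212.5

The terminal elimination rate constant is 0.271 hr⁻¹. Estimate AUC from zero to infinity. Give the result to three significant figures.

AUC = 4480 µg/L·hr

Trapezoidal AUC_0→8:
  [0→2]: (0.0+809.4)/2 × 2 = 809.4
  [2→5]: (809.4+465.5)/2 × 3 = 1912.35
  [5→6]: (465.5+360.9)/2 × 1 = 413.2
  [6→7]: (360.9+277.5)/2 × 1 = 319.2
  [7→8]: (277.5+212.5)/2 × 1 = 245.0
  Sum = 3699.15 µg/L·hr
Extrapolated tail: C_last / k_e = 212.5 / 0.271 = 784.133
AUC_0→∞ = 3699.15 + 784.133 = 4483.283 µg/L·hr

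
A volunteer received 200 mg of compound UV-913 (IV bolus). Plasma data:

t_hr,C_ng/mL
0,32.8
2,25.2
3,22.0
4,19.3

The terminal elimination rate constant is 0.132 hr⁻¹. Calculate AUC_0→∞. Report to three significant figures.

Trapezoidal AUC_0→4:
  [0→2]: (32.8+25.2)/2 × 2 = 58.0
  [2→3]: (25.2+22.0)/2 × 1 = 23.6
  [3→4]: (22.0+19.3)/2 × 1 = 20.65
  Sum = 102.25 ng/mL·hr
Extrapolated tail: C_last / k_e = 19.3 / 0.132 = 146.212
AUC_0→∞ = 102.25 + 146.212 = 248.462 ng/mL·hr

AUC = 248 ng/mL·hr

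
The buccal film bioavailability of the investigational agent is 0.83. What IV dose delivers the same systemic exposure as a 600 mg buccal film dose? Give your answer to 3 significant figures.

Systemic exposure from an extravascular dose = F × D_ev, so the equivalent IV dose is F × D_ev.
D_iv = F × D_ev = 0.83 × 600 = 498 mg

D_iv = 498 mg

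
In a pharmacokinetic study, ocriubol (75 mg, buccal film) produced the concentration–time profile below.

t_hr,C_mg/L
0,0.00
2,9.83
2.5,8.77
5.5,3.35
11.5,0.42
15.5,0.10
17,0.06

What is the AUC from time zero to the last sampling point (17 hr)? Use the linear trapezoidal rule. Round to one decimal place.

Trapezoidal AUC_0→17:
  [0→2]: (0.00+9.83)/2 × 2 = 9.83
  [2→2.5]: (9.83+8.77)/2 × 0.5 = 4.65
  [2.5→5.5]: (8.77+3.35)/2 × 3 = 18.18
  [5.5→11.5]: (3.35+0.42)/2 × 6 = 11.31
  [11.5→15.5]: (0.42+0.10)/2 × 4 = 1.04
  [15.5→17]: (0.10+0.06)/2 × 1.5 = 0.12
  Sum = 45.13 mg/L·hr

AUC = 45.1 mg/L·hr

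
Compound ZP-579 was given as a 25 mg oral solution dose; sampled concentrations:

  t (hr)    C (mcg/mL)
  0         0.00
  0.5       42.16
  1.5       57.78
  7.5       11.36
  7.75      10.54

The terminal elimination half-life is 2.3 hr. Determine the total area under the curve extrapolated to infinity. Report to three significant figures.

Trapezoidal AUC_0→7.75:
  [0→0.5]: (0.00+42.16)/2 × 0.5 = 10.54
  [0.5→1.5]: (42.16+57.78)/2 × 1 = 49.97
  [1.5→7.5]: (57.78+11.36)/2 × 6 = 207.42
  [7.5→7.75]: (11.36+10.54)/2 × 0.25 = 2.7375
  Sum = 270.6675 mcg/mL·hr
k_e = ln2 / t½ = 0.693147 / 2.3 = 0.3014 hr^-1
Extrapolated tail: C_last / k_e = 10.54 / 0.3014 = 34.970
AUC_0→∞ = 270.6675 + 34.970 = 305.6375 mcg/mL·hr

AUC = 306 mcg/mL·hr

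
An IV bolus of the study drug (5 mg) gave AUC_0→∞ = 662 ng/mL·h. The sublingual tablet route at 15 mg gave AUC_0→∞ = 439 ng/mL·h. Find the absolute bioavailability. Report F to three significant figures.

F = (AUC_ev / D_ev) / (AUC_iv / D_iv)
  = (439/15) / (662/5)
  = 29.2667 / 132.4 = 0.2210

F = 0.221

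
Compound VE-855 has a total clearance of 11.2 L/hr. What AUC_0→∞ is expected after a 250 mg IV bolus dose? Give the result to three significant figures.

AUC = 22.3 mg/L·hr

AUC_0→∞ = Dose_iv / CL
        = 250 / 11.2 = 22.3214 mg/L·hr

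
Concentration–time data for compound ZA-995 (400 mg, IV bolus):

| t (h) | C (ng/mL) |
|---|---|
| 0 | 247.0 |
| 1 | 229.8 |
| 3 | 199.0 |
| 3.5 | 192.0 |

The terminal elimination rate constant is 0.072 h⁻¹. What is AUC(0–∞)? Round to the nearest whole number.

Trapezoidal AUC_0→3.5:
  [0→1]: (247.0+229.8)/2 × 1 = 238.4
  [1→3]: (229.8+199.0)/2 × 2 = 428.8
  [3→3.5]: (199.0+192.0)/2 × 0.5 = 97.75
  Sum = 764.95 ng/mL·h
Extrapolated tail: C_last / k_e = 192.0 / 0.072 = 2666.667
AUC_0→∞ = 764.95 + 2666.667 = 3431.617 ng/mL·h

AUC = 3432 ng/mL·h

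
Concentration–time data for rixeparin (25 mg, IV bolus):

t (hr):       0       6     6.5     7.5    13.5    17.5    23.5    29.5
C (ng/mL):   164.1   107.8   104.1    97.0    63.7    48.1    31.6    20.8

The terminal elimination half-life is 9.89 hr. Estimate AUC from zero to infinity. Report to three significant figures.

AUC = 2370 ng/mL·hr

Trapezoidal AUC_0→29.5:
  [0→6]: (164.1+107.8)/2 × 6 = 815.7
  [6→6.5]: (107.8+104.1)/2 × 0.5 = 52.975
  [6.5→7.5]: (104.1+97.0)/2 × 1 = 100.55
  [7.5→13.5]: (97.0+63.7)/2 × 6 = 482.1
  [13.5→17.5]: (63.7+48.1)/2 × 4 = 223.6
  [17.5→23.5]: (48.1+31.6)/2 × 6 = 239.1
  [23.5→29.5]: (31.6+20.8)/2 × 6 = 157.2
  Sum = 2071.225 ng/mL·hr
k_e = ln2 / t½ = 0.693147 / 9.89 = 0.0701 hr^-1
Extrapolated tail: C_last / k_e = 20.8 / 0.0701 = 296.719
AUC_0→∞ = 2071.225 + 296.719 = 2367.944 ng/mL·hr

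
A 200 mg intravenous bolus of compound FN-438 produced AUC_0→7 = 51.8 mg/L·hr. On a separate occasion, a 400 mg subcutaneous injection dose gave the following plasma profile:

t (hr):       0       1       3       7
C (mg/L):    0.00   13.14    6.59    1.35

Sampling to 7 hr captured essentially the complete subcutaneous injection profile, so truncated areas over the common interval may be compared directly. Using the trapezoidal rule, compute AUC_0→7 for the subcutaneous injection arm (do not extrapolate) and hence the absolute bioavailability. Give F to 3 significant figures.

F = 0.407

Trapezoidal AUC_0→7 (subcutaneous injection):
  [0→1]: (0.00+13.14)/2 × 1 = 6.57
  [1→3]: (13.14+6.59)/2 × 2 = 19.73
  [3→7]: (6.59+1.35)/2 × 4 = 15.88
  Sum = 42.18 mg/L·hr
F = (AUC_ev/D_ev)/(AUC_iv/D_iv) = (42.18/400)/(51.8/200) = 0.10545/0.259 = 0.4071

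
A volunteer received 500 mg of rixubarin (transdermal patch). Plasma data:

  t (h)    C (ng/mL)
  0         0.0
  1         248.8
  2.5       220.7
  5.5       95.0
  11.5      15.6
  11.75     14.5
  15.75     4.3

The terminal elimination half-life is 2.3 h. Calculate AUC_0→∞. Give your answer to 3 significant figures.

Trapezoidal AUC_0→15.75:
  [0→1]: (0.0+248.8)/2 × 1 = 124.4
  [1→2.5]: (248.8+220.7)/2 × 1.5 = 352.125
  [2.5→5.5]: (220.7+95.0)/2 × 3 = 473.55
  [5.5→11.5]: (95.0+15.6)/2 × 6 = 331.8
  [11.5→11.75]: (15.6+14.5)/2 × 0.25 = 3.7625
  [11.75→15.75]: (14.5+4.3)/2 × 4 = 37.6
  Sum = 1323.2375 ng/mL·h
k_e = ln2 / t½ = 0.693147 / 2.3 = 0.3014 h^-1
Extrapolated tail: C_last / k_e = 4.3 / 0.3014 = 14.267
AUC_0→∞ = 1323.2375 + 14.267 = 1337.5045 ng/mL·h

AUC = 1340 ng/mL·h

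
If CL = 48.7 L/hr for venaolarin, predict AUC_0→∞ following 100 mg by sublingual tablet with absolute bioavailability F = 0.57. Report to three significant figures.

AUC = 1.17 mg/L·hr

AUC_0→∞ = F × Dose / CL
        = 0.57 × 100 / 48.7 = 1.17043 mg/L·hr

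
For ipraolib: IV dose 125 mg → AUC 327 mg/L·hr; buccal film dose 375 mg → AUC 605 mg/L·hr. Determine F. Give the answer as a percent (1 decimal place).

F = 61.7%

F = (AUC_ev / D_ev) / (AUC_iv / D_iv)
  = (605/375) / (327/125)
  = 1.61333 / 2.616 = 0.6167
  = 61.67%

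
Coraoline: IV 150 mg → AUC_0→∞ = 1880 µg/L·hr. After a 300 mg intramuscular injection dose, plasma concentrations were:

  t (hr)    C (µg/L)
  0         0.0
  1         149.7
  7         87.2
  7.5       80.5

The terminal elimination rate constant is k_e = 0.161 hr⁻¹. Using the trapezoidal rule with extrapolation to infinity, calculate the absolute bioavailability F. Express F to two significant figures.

F = 0.35

Trapezoidal AUC_0→7.5 (intramuscular injection):
  [0→1]: (0.0+149.7)/2 × 1 = 74.85
  [1→7]: (149.7+87.2)/2 × 6 = 710.7
  [7→7.5]: (87.2+80.5)/2 × 0.5 = 41.925
  Sum = 827.475 µg/L·hr
Tail: C_last/k_e = 80.5/0.161 = 500.000
AUC_0→∞ (intramuscular injection) = 827.475 + 500.000 = 1327.475 µg/L·hr
F = (AUC_ev/D_ev)/(AUC_iv/D_iv) = (1327.475/300)/(1880/150) = 4.42492/12.5333 = 0.3531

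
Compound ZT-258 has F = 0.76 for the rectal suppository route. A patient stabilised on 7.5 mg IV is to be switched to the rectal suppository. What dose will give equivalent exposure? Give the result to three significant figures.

For equal systemic exposure: F × D_ev = D_iv
D_ev = D_iv / F = 7.5 / 0.76 = 9.86842 mg

D_rectal = 9.87 mg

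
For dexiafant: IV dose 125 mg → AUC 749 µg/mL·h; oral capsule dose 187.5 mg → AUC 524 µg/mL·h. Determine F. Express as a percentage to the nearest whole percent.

F = (AUC_ev / D_ev) / (AUC_iv / D_iv)
  = (524/187.5) / (749/125)
  = 2.79467 / 5.992 = 0.4664
  = 46.64%

F = 47%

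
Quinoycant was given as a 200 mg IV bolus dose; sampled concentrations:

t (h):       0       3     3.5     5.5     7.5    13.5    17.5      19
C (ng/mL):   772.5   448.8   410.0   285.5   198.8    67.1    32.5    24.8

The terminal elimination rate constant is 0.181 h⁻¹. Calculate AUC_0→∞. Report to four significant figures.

Trapezoidal AUC_0→19:
  [0→3]: (772.5+448.8)/2 × 3 = 1831.95
  [3→3.5]: (448.8+410.0)/2 × 0.5 = 214.7
  [3.5→5.5]: (410.0+285.5)/2 × 2 = 695.5
  [5.5→7.5]: (285.5+198.8)/2 × 2 = 484.3
  [7.5→13.5]: (198.8+67.1)/2 × 6 = 797.7
  [13.5→17.5]: (67.1+32.5)/2 × 4 = 199.2
  [17.5→19]: (32.5+24.8)/2 × 1.5 = 42.975
  Sum = 4266.325 ng/mL·h
Extrapolated tail: C_last / k_e = 24.8 / 0.181 = 137.017
AUC_0→∞ = 4266.325 + 137.017 = 4403.342 ng/mL·h

AUC = 4403 ng/mL·h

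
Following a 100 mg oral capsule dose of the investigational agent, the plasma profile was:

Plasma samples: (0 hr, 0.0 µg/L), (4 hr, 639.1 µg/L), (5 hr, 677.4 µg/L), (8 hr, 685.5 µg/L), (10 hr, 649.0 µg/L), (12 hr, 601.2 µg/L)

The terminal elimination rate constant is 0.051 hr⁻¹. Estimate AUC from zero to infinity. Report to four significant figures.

AUC = 18350 µg/L·hr

Trapezoidal AUC_0→12:
  [0→4]: (0.0+639.1)/2 × 4 = 1278.2
  [4→5]: (639.1+677.4)/2 × 1 = 658.25
  [5→8]: (677.4+685.5)/2 × 3 = 2044.35
  [8→10]: (685.5+649.0)/2 × 2 = 1334.5
  [10→12]: (649.0+601.2)/2 × 2 = 1250.2
  Sum = 6565.5 µg/L·hr
Extrapolated tail: C_last / k_e = 601.2 / 0.051 = 11788.235
AUC_0→∞ = 6565.5 + 11788.235 = 18353.735 µg/L·hr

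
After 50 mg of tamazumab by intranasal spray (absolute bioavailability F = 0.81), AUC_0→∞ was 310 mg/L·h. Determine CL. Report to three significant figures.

CL = 0.131 L/h

CL = F × Dose / AUC_0→∞
   = 0.81 × 50 / 310 = 0.130645 L/h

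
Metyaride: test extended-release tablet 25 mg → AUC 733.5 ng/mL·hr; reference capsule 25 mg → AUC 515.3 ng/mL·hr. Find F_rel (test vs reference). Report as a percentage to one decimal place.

F_rel = 142.3%

F_rel = (AUC_test/D_test) / (AUC_ref/D_ref)
      = (733.5/25) / (515.3/25)
      = 29.34 / 20.612 = 1.4234 = 142.34%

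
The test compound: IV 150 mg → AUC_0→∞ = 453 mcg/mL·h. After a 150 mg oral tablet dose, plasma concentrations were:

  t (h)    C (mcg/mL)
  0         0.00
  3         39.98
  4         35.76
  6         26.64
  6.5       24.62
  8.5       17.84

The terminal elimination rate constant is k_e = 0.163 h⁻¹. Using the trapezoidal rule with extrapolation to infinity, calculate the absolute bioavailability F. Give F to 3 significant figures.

F = 0.717

Trapezoidal AUC_0→8.5 (oral tablet):
  [0→3]: (0.00+39.98)/2 × 3 = 59.97
  [3→4]: (39.98+35.76)/2 × 1 = 37.87
  [4→6]: (35.76+26.64)/2 × 2 = 62.4
  [6→6.5]: (26.64+24.62)/2 × 0.5 = 12.815
  [6.5→8.5]: (24.62+17.84)/2 × 2 = 42.46
  Sum = 215.515 mcg/mL·h
Tail: C_last/k_e = 17.84/0.163 = 109.448
AUC_0→∞ (oral tablet) = 215.515 + 109.448 = 324.963 mcg/mL·h
F = (AUC_ev/D_ev)/(AUC_iv/D_iv) = (324.963/150)/(453/150) = 2.16642/3.02 = 0.7174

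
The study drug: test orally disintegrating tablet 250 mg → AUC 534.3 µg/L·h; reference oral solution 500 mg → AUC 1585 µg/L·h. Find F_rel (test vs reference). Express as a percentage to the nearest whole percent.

F_rel = (AUC_test/D_test) / (AUC_ref/D_ref)
      = (534.3/250) / (1585/500)
      = 2.1372 / 3.17 = 0.6742 = 67.42%

F_rel = 67%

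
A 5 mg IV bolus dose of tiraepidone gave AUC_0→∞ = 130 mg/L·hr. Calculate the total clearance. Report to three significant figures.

CL = Dose_iv / AUC_0→∞
   = 5 / 130 = 0.0384615 L/hr

CL = 0.0385 L/hr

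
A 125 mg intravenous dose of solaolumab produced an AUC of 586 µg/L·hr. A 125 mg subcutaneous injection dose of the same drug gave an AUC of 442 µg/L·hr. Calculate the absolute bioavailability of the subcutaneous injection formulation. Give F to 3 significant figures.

F = 0.754

F = (AUC_ev / D_ev) / (AUC_iv / D_iv)
  = (442/125) / (586/125)
  = 3.536 / 4.688 = 0.7543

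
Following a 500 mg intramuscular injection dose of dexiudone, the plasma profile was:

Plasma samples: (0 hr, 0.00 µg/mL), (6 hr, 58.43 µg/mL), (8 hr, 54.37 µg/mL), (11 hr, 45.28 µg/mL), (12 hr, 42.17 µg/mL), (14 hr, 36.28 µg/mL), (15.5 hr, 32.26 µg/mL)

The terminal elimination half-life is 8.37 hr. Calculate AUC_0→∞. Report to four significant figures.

AUC = 1001 µg/mL·hr

Trapezoidal AUC_0→15.5:
  [0→6]: (0.00+58.43)/2 × 6 = 175.29
  [6→8]: (58.43+54.37)/2 × 2 = 112.8
  [8→11]: (54.37+45.28)/2 × 3 = 149.475
  [11→12]: (45.28+42.17)/2 × 1 = 43.725
  [12→14]: (42.17+36.28)/2 × 2 = 78.45
  [14→15.5]: (36.28+32.26)/2 × 1.5 = 51.405
  Sum = 611.145 µg/mL·hr
k_e = ln2 / t½ = 0.693147 / 8.37 = 0.0828 hr^-1
Extrapolated tail: C_last / k_e = 32.26 / 0.0828 = 389.614
AUC_0→∞ = 611.145 + 389.614 = 1000.759 µg/mL·hr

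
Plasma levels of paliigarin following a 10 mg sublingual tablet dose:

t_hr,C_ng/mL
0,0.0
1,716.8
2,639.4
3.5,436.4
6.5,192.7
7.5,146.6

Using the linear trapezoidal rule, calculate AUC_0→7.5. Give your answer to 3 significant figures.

AUC = 2960 ng/mL·hr

Trapezoidal AUC_0→7.5:
  [0→1]: (0.0+716.8)/2 × 1 = 358.4
  [1→2]: (716.8+639.4)/2 × 1 = 678.1
  [2→3.5]: (639.4+436.4)/2 × 1.5 = 806.85
  [3.5→6.5]: (436.4+192.7)/2 × 3 = 943.65
  [6.5→7.5]: (192.7+146.6)/2 × 1 = 169.65
  Sum = 2956.65 ng/mL·hr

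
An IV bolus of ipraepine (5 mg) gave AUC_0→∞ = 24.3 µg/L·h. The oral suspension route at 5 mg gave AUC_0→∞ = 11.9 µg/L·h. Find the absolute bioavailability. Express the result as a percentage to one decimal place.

F = 49.0%

F = (AUC_ev / D_ev) / (AUC_iv / D_iv)
  = (11.9/5) / (24.3/5)
  = 2.38 / 4.86 = 0.4897
  = 48.97%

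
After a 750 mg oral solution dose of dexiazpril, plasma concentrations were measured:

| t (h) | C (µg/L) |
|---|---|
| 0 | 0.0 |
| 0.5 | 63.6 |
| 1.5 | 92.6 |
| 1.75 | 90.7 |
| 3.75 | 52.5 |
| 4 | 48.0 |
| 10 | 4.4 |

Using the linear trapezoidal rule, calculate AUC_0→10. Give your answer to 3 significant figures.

AUC = 430 µg/L·h

Trapezoidal AUC_0→10:
  [0→0.5]: (0.0+63.6)/2 × 0.5 = 15.9
  [0.5→1.5]: (63.6+92.6)/2 × 1 = 78.1
  [1.5→1.75]: (92.6+90.7)/2 × 0.25 = 22.9125
  [1.75→3.75]: (90.7+52.5)/2 × 2 = 143.2
  [3.75→4]: (52.5+48.0)/2 × 0.25 = 12.5625
  [4→10]: (48.0+4.4)/2 × 6 = 157.2
  Sum = 429.875 µg/L·h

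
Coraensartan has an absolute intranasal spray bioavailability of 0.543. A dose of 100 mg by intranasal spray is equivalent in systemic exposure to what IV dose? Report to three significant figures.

D_iv = 54.3 mg

Systemic exposure from an extravascular dose = F × D_ev, so the equivalent IV dose is F × D_ev.
D_iv = F × D_ev = 0.543 × 100 = 54.3 mg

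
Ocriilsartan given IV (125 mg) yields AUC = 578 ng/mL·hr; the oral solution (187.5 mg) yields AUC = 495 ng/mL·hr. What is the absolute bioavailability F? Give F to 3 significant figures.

F = (AUC_ev / D_ev) / (AUC_iv / D_iv)
  = (495/187.5) / (578/125)
  = 2.64 / 4.624 = 0.5709

F = 0.571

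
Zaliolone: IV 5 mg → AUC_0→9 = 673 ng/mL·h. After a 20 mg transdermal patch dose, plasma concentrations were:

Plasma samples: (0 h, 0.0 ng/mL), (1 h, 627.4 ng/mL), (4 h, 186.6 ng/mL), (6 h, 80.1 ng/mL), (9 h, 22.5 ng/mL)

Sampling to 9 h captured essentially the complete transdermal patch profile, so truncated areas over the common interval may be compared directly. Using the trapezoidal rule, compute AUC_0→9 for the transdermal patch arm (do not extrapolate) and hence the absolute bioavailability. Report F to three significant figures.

F = 0.726

Trapezoidal AUC_0→9 (transdermal patch):
  [0→1]: (0.0+627.4)/2 × 1 = 313.7
  [1→4]: (627.4+186.6)/2 × 3 = 1221.0
  [4→6]: (186.6+80.1)/2 × 2 = 266.7
  [6→9]: (80.1+22.5)/2 × 3 = 153.9
  Sum = 1955.3 ng/mL·h
F = (AUC_ev/D_ev)/(AUC_iv/D_iv) = (1955.3/20)/(673/5) = 97.765/134.6 = 0.7263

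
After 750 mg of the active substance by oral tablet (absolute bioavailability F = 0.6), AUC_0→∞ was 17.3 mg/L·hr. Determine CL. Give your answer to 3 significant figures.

CL = F × Dose / AUC_0→∞
   = 0.6 × 750 / 17.3 = 26.0116 L/hr

CL = 26.0 L/hr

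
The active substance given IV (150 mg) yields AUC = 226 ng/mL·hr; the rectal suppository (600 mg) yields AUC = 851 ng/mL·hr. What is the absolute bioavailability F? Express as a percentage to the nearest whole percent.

F = (AUC_ev / D_ev) / (AUC_iv / D_iv)
  = (851/600) / (226/150)
  = 1.41833 / 1.50667 = 0.9414
  = 94.14%

F = 94%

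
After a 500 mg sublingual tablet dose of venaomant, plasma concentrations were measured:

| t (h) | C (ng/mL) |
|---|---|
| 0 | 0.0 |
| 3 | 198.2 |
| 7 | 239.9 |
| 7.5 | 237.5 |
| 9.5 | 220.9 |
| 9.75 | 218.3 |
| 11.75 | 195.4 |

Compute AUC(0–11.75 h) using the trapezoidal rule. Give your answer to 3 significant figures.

Trapezoidal AUC_0→11.75:
  [0→3]: (0.0+198.2)/2 × 3 = 297.3
  [3→7]: (198.2+239.9)/2 × 4 = 876.2
  [7→7.5]: (239.9+237.5)/2 × 0.5 = 119.35
  [7.5→9.5]: (237.5+220.9)/2 × 2 = 458.4
  [9.5→9.75]: (220.9+218.3)/2 × 0.25 = 54.9
  [9.75→11.75]: (218.3+195.4)/2 × 2 = 413.7
  Sum = 2219.85 ng/mL·h

AUC = 2220 ng/mL·h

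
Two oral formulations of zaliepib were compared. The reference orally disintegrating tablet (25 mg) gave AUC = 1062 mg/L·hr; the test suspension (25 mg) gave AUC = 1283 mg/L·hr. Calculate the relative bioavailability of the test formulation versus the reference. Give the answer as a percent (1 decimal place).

F_rel = 120.8%

F_rel = (AUC_test/D_test) / (AUC_ref/D_ref)
      = (1283/25) / (1062/25)
      = 51.32 / 42.48 = 1.2081 = 120.81%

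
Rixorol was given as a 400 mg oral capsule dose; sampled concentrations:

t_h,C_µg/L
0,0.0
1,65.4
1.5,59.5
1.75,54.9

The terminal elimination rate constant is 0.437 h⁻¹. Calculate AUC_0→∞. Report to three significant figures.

Trapezoidal AUC_0→1.75:
  [0→1]: (0.0+65.4)/2 × 1 = 32.7
  [1→1.5]: (65.4+59.5)/2 × 0.5 = 31.225
  [1.5→1.75]: (59.5+54.9)/2 × 0.25 = 14.3
  Sum = 78.225 µg/L·h
Extrapolated tail: C_last / k_e = 54.9 / 0.437 = 125.629
AUC_0→∞ = 78.225 + 125.629 = 203.854 µg/L·h

AUC = 204 µg/L·h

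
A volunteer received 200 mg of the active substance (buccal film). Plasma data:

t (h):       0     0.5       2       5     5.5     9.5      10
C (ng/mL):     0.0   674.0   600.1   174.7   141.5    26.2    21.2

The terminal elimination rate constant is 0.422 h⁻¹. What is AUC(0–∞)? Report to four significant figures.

Trapezoidal AUC_0→10:
  [0→0.5]: (0.0+674.0)/2 × 0.5 = 168.5
  [0.5→2]: (674.0+600.1)/2 × 1.5 = 955.575
  [2→5]: (600.1+174.7)/2 × 3 = 1162.2
  [5→5.5]: (174.7+141.5)/2 × 0.5 = 79.05
  [5.5→9.5]: (141.5+26.2)/2 × 4 = 335.4
  [9.5→10]: (26.2+21.2)/2 × 0.5 = 11.85
  Sum = 2712.575 ng/mL·h
Extrapolated tail: C_last / k_e = 21.2 / 0.422 = 50.237
AUC_0→∞ = 2712.575 + 50.237 = 2762.812 ng/mL·h

AUC = 2763 ng/mL·h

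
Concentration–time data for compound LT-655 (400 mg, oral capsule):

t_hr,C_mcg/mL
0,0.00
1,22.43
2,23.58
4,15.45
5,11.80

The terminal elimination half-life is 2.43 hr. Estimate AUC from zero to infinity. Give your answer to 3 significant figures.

AUC = 128 mcg/mL·hr

Trapezoidal AUC_0→5:
  [0→1]: (0.00+22.43)/2 × 1 = 11.215
  [1→2]: (22.43+23.58)/2 × 1 = 23.005
  [2→4]: (23.58+15.45)/2 × 2 = 39.03
  [4→5]: (15.45+11.80)/2 × 1 = 13.625
  Sum = 86.875 mcg/mL·hr
k_e = ln2 / t½ = 0.693147 / 2.43 = 0.2852 hr^-1
Extrapolated tail: C_last / k_e = 11.80 / 0.2852 = 41.374
AUC_0→∞ = 86.875 + 41.374 = 128.249 mcg/mL·hr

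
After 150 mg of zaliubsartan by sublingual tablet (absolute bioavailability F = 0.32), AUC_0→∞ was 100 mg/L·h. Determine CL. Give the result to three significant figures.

CL = 0.480 L/h

CL = F × Dose / AUC_0→∞
   = 0.32 × 150 / 100 = 0.48 L/h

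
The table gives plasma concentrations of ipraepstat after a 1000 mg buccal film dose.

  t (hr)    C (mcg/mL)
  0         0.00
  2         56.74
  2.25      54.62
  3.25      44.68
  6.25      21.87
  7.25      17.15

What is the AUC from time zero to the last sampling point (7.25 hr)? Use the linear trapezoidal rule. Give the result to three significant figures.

Trapezoidal AUC_0→7.25:
  [0→2]: (0.00+56.74)/2 × 2 = 56.74
  [2→2.25]: (56.74+54.62)/2 × 0.25 = 13.92
  [2.25→3.25]: (54.62+44.68)/2 × 1 = 49.65
  [3.25→6.25]: (44.68+21.87)/2 × 3 = 99.825
  [6.25→7.25]: (21.87+17.15)/2 × 1 = 19.51
  Sum = 239.645 mcg/mL·hr

AUC = 240 mcg/mL·hr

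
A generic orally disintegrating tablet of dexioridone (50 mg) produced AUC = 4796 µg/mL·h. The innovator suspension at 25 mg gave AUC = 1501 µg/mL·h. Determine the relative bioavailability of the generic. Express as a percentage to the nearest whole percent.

F_rel = 160%

F_rel = (AUC_test/D_test) / (AUC_ref/D_ref)
      = (4796/50) / (1501/25)
      = 95.92 / 60.04 = 1.5976 = 159.76%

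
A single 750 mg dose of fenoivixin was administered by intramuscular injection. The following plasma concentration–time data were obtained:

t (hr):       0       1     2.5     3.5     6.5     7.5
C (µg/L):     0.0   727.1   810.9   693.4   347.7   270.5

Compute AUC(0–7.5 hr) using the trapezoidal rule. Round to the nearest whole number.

AUC = 4140 µg/L·hr

Trapezoidal AUC_0→7.5:
  [0→1]: (0.0+727.1)/2 × 1 = 363.55
  [1→2.5]: (727.1+810.9)/2 × 1.5 = 1153.5
  [2.5→3.5]: (810.9+693.4)/2 × 1 = 752.15
  [3.5→6.5]: (693.4+347.7)/2 × 3 = 1561.65
  [6.5→7.5]: (347.7+270.5)/2 × 1 = 309.1
  Sum = 4139.95 µg/L·hr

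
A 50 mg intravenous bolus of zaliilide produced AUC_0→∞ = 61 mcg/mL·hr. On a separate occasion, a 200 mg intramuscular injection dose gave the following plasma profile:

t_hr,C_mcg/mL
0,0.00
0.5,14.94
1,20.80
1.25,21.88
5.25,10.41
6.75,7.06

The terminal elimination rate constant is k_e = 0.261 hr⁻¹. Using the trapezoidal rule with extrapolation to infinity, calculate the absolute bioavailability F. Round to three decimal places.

F = 0.503

Trapezoidal AUC_0→6.75 (intramuscular injection):
  [0→0.5]: (0.00+14.94)/2 × 0.5 = 3.735
  [0.5→1]: (14.94+20.80)/2 × 0.5 = 8.935
  [1→1.25]: (20.80+21.88)/2 × 0.25 = 5.335
  [1.25→5.25]: (21.88+10.41)/2 × 4 = 64.58
  [5.25→6.75]: (10.41+7.06)/2 × 1.5 = 13.1025
  Sum = 95.6875 mcg/mL·hr
Tail: C_last/k_e = 7.06/0.261 = 27.050
AUC_0→∞ (intramuscular injection) = 95.6875 + 27.050 = 122.7375 mcg/mL·hr
F = (AUC_ev/D_ev)/(AUC_iv/D_iv) = (122.7375/200)/(61/50) = 0.6136875/1.22 = 0.5030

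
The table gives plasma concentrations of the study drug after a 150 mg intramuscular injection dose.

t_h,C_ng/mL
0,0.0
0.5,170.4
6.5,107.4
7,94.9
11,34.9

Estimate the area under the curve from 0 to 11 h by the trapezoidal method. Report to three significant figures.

Trapezoidal AUC_0→11:
  [0→0.5]: (0.0+170.4)/2 × 0.5 = 42.6
  [0.5→6.5]: (170.4+107.4)/2 × 6 = 833.4
  [6.5→7]: (107.4+94.9)/2 × 0.5 = 50.575
  [7→11]: (94.9+34.9)/2 × 4 = 259.6
  Sum = 1186.175 ng/mL·h

AUC = 1190 ng/mL·h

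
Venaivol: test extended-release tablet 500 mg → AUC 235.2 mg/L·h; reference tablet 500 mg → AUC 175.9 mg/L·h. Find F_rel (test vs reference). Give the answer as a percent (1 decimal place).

F_rel = 133.7%

F_rel = (AUC_test/D_test) / (AUC_ref/D_ref)
      = (235.2/500) / (175.9/500)
      = 0.4704 / 0.3518 = 1.3371 = 133.71%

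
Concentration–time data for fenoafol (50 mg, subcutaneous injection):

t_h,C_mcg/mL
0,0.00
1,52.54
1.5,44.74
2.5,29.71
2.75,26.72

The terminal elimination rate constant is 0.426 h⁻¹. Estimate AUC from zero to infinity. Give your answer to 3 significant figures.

Trapezoidal AUC_0→2.75:
  [0→1]: (0.00+52.54)/2 × 1 = 26.27
  [1→1.5]: (52.54+44.74)/2 × 0.5 = 24.32
  [1.5→2.5]: (44.74+29.71)/2 × 1 = 37.225
  [2.5→2.75]: (29.71+26.72)/2 × 0.25 = 7.05375
  Sum = 94.86875 mcg/mL·h
Extrapolated tail: C_last / k_e = 26.72 / 0.426 = 62.723
AUC_0→∞ = 94.86875 + 62.723 = 157.59175 mcg/mL·h

AUC = 158 mcg/mL·h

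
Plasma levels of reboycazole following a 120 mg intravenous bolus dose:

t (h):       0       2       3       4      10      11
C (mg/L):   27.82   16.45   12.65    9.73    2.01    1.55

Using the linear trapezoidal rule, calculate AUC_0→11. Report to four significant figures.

AUC = 107.0 mg/L·h

Trapezoidal AUC_0→11:
  [0→2]: (27.82+16.45)/2 × 2 = 44.27
  [2→3]: (16.45+12.65)/2 × 1 = 14.55
  [3→4]: (12.65+9.73)/2 × 1 = 11.19
  [4→10]: (9.73+2.01)/2 × 6 = 35.22
  [10→11]: (2.01+1.55)/2 × 1 = 1.78
  Sum = 107.01 mg/L·h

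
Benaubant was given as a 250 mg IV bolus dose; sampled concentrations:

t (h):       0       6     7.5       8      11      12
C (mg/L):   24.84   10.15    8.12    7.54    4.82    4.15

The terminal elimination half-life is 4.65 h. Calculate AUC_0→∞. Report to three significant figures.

Trapezoidal AUC_0→12:
  [0→6]: (24.84+10.15)/2 × 6 = 104.97
  [6→7.5]: (10.15+8.12)/2 × 1.5 = 13.7025
  [7.5→8]: (8.12+7.54)/2 × 0.5 = 3.915
  [8→11]: (7.54+4.82)/2 × 3 = 18.54
  [11→12]: (4.82+4.15)/2 × 1 = 4.485
  Sum = 145.6125 mg/L·h
k_e = ln2 / t½ = 0.693147 / 4.65 = 0.1491 h^-1
Extrapolated tail: C_last / k_e = 4.15 / 0.1491 = 27.834
AUC_0→∞ = 145.6125 + 27.834 = 173.4465 mg/L·h

AUC = 173 mg/L·h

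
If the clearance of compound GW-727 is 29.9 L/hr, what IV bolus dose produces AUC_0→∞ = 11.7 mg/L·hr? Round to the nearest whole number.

Dose_iv = CL × AUC_0→∞
     = 29.9 × 11.7 = 349.83 mg

Dose = 350 mg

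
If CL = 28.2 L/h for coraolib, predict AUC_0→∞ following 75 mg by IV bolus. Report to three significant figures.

AUC = 2.66 mg/L·h

AUC_0→∞ = Dose_iv / CL
        = 75 / 28.2 = 2.65957 mg/L·h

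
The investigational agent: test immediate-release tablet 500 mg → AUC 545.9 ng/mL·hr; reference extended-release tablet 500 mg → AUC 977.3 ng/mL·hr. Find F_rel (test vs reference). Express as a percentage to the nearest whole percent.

F_rel = (AUC_test/D_test) / (AUC_ref/D_ref)
      = (545.9/500) / (977.3/500)
      = 1.0918 / 1.9546 = 0.5586 = 55.86%

F_rel = 56%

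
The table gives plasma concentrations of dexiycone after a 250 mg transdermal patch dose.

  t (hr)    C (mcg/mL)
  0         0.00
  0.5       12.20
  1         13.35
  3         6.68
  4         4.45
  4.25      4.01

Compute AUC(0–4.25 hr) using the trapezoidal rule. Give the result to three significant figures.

Trapezoidal AUC_0→4.25:
  [0→0.5]: (0.00+12.20)/2 × 0.5 = 3.05
  [0.5→1]: (12.20+13.35)/2 × 0.5 = 6.3875
  [1→3]: (13.35+6.68)/2 × 2 = 20.03
  [3→4]: (6.68+4.45)/2 × 1 = 5.565
  [4→4.25]: (4.45+4.01)/2 × 0.25 = 1.0575
  Sum = 36.09 mcg/mL·hr

AUC = 36.1 mcg/mL·hr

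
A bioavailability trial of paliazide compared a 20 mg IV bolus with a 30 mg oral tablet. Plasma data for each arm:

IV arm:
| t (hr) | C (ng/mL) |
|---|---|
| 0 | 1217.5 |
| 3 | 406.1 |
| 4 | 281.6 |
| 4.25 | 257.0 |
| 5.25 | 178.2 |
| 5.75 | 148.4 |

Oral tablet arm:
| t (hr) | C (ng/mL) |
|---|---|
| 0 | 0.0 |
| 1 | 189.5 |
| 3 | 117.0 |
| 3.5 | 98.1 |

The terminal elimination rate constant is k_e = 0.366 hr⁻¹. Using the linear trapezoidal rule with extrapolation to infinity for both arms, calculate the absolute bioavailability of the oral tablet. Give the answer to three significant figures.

Trapezoidal AUC_0→5.75 (IV):
  [0→3]: (1217.5+406.1)/2 × 3 = 2435.4
  [3→4]: (406.1+281.6)/2 × 1 = 343.85
  [4→4.25]: (281.6+257.0)/2 × 0.25 = 67.325
  [4.25→5.25]: (257.0+178.2)/2 × 1 = 217.6
  [5.25→5.75]: (178.2+148.4)/2 × 0.5 = 81.65
  Sum = 3145.825 ng/mL·hr
IV tail: 148.4/0.366 = 405.464; AUC_iv,0→∞ = 3145.825 + 405.464 = 3551.289 ng/mL·hr
Trapezoidal AUC_0→3.5 (oral tablet):
  [0→1]: (0.0+189.5)/2 × 1 = 94.75
  [1→3]: (189.5+117.0)/2 × 2 = 306.5
  [3→3.5]: (117.0+98.1)/2 × 0.5 = 53.775
  Sum = 455.025 ng/mL·hr
oral tablet tail: 98.1/0.366 = 268.033; AUC_ev,0→∞ = 455.025 + 268.033 = 723.058 ng/mL·hr
F = (AUC_ev/D_ev)/(AUC_iv/D_iv) = (723.058/30)/(3551.289/20) = 24.1019/177.56445 = 0.1357

F = 0.136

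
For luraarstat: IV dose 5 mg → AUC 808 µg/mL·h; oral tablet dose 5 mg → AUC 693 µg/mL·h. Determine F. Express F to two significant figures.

F = 0.86

F = (AUC_ev / D_ev) / (AUC_iv / D_iv)
  = (693/5) / (808/5)
  = 138.6 / 161.6 = 0.8577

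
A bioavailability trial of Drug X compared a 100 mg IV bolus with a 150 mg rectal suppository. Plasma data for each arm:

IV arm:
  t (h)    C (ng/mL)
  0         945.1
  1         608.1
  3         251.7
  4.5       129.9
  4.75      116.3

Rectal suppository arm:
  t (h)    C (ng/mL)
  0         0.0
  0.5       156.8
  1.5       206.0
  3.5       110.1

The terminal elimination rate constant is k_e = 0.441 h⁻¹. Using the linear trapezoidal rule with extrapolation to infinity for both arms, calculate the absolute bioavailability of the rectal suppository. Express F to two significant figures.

Trapezoidal AUC_0→4.75 (IV):
  [0→1]: (945.1+608.1)/2 × 1 = 776.6
  [1→3]: (608.1+251.7)/2 × 2 = 859.8
  [3→4.5]: (251.7+129.9)/2 × 1.5 = 286.2
  [4.5→4.75]: (129.9+116.3)/2 × 0.25 = 30.775
  Sum = 1953.375 ng/mL·h
IV tail: 116.3/0.441 = 263.719; AUC_iv,0→∞ = 1953.375 + 263.719 = 2217.094 ng/mL·h
Trapezoidal AUC_0→3.5 (rectal suppository):
  [0→0.5]: (0.0+156.8)/2 × 0.5 = 39.2
  [0.5→1.5]: (156.8+206.0)/2 × 1 = 181.4
  [1.5→3.5]: (206.0+110.1)/2 × 2 = 316.1
  Sum = 536.7 ng/mL·h
rectal suppository tail: 110.1/0.441 = 249.660; AUC_ev,0→∞ = 536.7 + 249.660 = 786.36 ng/mL·h
F = (AUC_ev/D_ev)/(AUC_iv/D_iv) = (786.36/150)/(2217.094/100) = 5.2424/22.17094 = 0.2365

F = 0.24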